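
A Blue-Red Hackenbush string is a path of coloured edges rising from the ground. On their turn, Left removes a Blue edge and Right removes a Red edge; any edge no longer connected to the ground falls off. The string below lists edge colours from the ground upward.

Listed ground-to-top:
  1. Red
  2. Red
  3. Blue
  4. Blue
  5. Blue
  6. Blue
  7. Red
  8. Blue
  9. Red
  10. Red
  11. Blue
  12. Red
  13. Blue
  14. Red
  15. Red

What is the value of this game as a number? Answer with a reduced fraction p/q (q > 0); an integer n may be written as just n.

edge 1 of 15 (Red): { · | 0 } gives -1
edge 2 of 15 (Red): { · | -1; 0 } gives -2
edge 3 of 15 (Blue): { -2 | -1; 0 } gives -3/2
edge 4 of 15 (Blue): { -2; -3/2 | -1; 0 } gives -5/4
edge 5 of 15 (Blue): { -2; -3/2; -5/4 | -1; 0 } gives -9/8
edge 6 of 15 (Blue): { -2; -3/2; -5/4; -9/8 | -1; 0 } gives -17/16
edge 7 of 15 (Red): { -2; -3/2; -5/4; -9/8 | -17/16; -1; 0 } gives -35/32
edge 8 of 15 (Blue): { -2; -3/2; -5/4; -9/8; -35/32 | -17/16; -1; 0 } gives -69/64
edge 9 of 15 (Red): { -2; -3/2; -5/4; -9/8; -35/32 | -69/64; -17/16; -1; 0 } gives -139/128
edge 10 of 15 (Red): { -2; -3/2; -5/4; -9/8; -35/32 | -139/128; -69/64; -17/16; -1; 0 } gives -279/256
edge 11 of 15 (Blue): { -2; -3/2; -5/4; -9/8; -35/32; -279/256 | -139/128; -69/64; -17/16; -1; 0 } gives -557/512
edge 12 of 15 (Red): { -2; -3/2; -5/4; -9/8; -35/32; -279/256 | -557/512; -139/128; -69/64; -17/16; -1; 0 } gives -1115/1024
edge 13 of 15 (Blue): { -2; -3/2; -5/4; -9/8; -35/32; -279/256; -1115/1024 | -557/512; -139/128; -69/64; -17/16; -1; 0 } gives -2229/2048
edge 14 of 15 (Red): { -2; -3/2; -5/4; -9/8; -35/32; -279/256; -1115/1024 | -2229/2048; -557/512; -139/128; -69/64; -17/16; -1; 0 } gives -4459/4096
edge 15 of 15 (Red): { -2; -3/2; -5/4; -9/8; -35/32; -279/256; -1115/1024 | -4459/4096; -2229/2048; -557/512; -139/128; -69/64; -17/16; -1; 0 } gives -8919/8192

-8919/8192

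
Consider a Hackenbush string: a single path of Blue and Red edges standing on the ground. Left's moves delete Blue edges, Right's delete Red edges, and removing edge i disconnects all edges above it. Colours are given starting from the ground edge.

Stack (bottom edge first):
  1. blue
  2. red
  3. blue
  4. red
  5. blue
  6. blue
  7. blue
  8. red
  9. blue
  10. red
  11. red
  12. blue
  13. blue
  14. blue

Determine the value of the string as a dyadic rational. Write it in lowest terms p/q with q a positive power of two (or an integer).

5967/8192

step 1: add blue to get b; options L={ 0 } R={  } ⇒ 1
step 2: add red to get br; options L={ 0 } R={ 1 } ⇒ 1/2
step 3: add blue to get brb; options L={ 0 1/2 } R={ 1 } ⇒ 3/4
step 4: add red to get brbr; options L={ 0 1/2 } R={ 3/4 1 } ⇒ 5/8
step 5: add blue to get brbrb; options L={ 0 1/2 5/8 } R={ 3/4 1 } ⇒ 11/16
step 6: add blue to get brbrbb; options L={ 0 1/2 5/8 11/16 } R={ 3/4 1 } ⇒ 23/32
step 7: add blue to get brbrbbb; options L={ 0 1/2 5/8 11/16 23/32 } R={ 3/4 1 } ⇒ 47/64
step 8: add red to get brbrbbbr; options L={ 0 1/2 5/8 11/16 23/32 } R={ 47/64 3/4 1 } ⇒ 93/128
step 9: add blue to get brbrbbbrb; options L={ 0 1/2 5/8 11/16 23/32 93/128 } R={ 47/64 3/4 1 } ⇒ 187/256
step 10: add red to get brbrbbbrbr; options L={ 0 1/2 5/8 11/16 23/32 93/128 } R={ 187/256 47/64 3/4 1 } ⇒ 373/512
step 11: add red to get brbrbbbrbrr; options L={ 0 1/2 5/8 11/16 23/32 93/128 } R={ 373/512 187/256 47/64 3/4 1 } ⇒ 745/1024
step 12: add blue to get brbrbbbrbrrb; options L={ 0 1/2 5/8 11/16 23/32 93/128 745/1024 } R={ 373/512 187/256 47/64 3/4 1 } ⇒ 1491/2048
step 13: add blue to get brbrbbbrbrrbb; options L={ 0 1/2 5/8 11/16 23/32 93/128 745/1024 1491/2048 } R={ 373/512 187/256 47/64 3/4 1 } ⇒ 2983/4096
step 14: add blue to get brbrbbbrbrrbbb; options L={ 0 1/2 5/8 11/16 23/32 93/128 745/1024 1491/2048 2983/4096 } R={ 373/512 187/256 47/64 3/4 1 } ⇒ 5967/8192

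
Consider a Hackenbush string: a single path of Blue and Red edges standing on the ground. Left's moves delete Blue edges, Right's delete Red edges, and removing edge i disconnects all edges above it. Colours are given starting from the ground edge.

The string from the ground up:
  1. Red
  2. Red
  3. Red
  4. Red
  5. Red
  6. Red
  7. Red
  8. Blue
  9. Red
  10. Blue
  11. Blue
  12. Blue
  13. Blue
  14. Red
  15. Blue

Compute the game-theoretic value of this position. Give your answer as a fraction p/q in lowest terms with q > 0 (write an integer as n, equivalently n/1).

-1669/256

step 1: add Red to get R; options L={ none } R={ 0 } ⇒ -1
step 2: add Red to get RR; options L={ none } R={ -1; 0 } ⇒ -2
step 3: add Red to get RRR; options L={ none } R={ -2; -1; 0 } ⇒ -3
step 4: add Red to get RRRR; options L={ none } R={ -3; -2; -1; 0 } ⇒ -4
step 5: add Red to get RRRRR; options L={ none } R={ -4; -3; -2; -1; 0 } ⇒ -5
step 6: add Red to get RRRRRR; options L={ none } R={ -5; -4; -3; -2; -1; 0 } ⇒ -6
step 7: add Red to get RRRRRRR; options L={ none } R={ -6; -5; -4; -3; -2; -1; 0 } ⇒ -7
step 8: add Blue to get RRRRRRRB; options L={ -7 } R={ -6; -5; -4; -3; -2; -1; 0 } ⇒ -13/2
step 9: add Red to get RRRRRRRBR; options L={ -7 } R={ -13/2; -6; -5; -4; -3; -2; -1; 0 } ⇒ -27/4
step 10: add Blue to get RRRRRRRBRB; options L={ -7; -27/4 } R={ -13/2; -6; -5; -4; -3; -2; -1; 0 } ⇒ -53/8
step 11: add Blue to get RRRRRRRBRBB; options L={ -7; -27/4; -53/8 } R={ -13/2; -6; -5; -4; -3; -2; -1; 0 } ⇒ -105/16
step 12: add Blue to get RRRRRRRBRBBB; options L={ -7; -27/4; -53/8; -105/16 } R={ -13/2; -6; -5; -4; -3; -2; -1; 0 } ⇒ -209/32
step 13: add Blue to get RRRRRRRBRBBBB; options L={ -7; -27/4; -53/8; -105/16; -209/32 } R={ -13/2; -6; -5; -4; -3; -2; -1; 0 } ⇒ -417/64
step 14: add Red to get RRRRRRRBRBBBBR; options L={ -7; -27/4; -53/8; -105/16; -209/32 } R={ -417/64; -13/2; -6; -5; -4; -3; -2; -1; 0 } ⇒ -835/128
step 15: add Blue to get RRRRRRRBRBBBBRB; options L={ -7; -27/4; -53/8; -105/16; -209/32; -835/128 } R={ -417/64; -13/2; -6; -5; -4; -3; -2; -1; 0 } ⇒ -1669/256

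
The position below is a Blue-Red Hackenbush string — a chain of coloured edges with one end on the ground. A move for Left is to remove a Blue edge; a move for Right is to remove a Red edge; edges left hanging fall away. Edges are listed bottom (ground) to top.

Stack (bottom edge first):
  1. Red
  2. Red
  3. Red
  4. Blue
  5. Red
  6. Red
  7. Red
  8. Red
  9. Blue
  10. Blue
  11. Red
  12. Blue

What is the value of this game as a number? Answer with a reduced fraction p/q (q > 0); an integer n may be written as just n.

-1509/512

Build g(s[:k]) for k = 1..12, string s = Red Red Red Blue Red Red Red Red Blue Blue Red Blue.
R: Left { · }, Right { 0 } — simplest -1
RR: Left { · }, Right { -1; 0 } — simplest -2
RRR: Left { · }, Right { -2; -1; 0 } — simplest -3
RRRB: Left { -3 }, Right { -2; -1; 0 } — simplest -5/2
RRRBR: Left { -3 }, Right { -5/2; -2; -1; 0 } — simplest -11/4
RRRBRR: Left { -3 }, Right { -11/4; -5/2; -2; -1; 0 } — simplest -23/8
RRRBRRR: Left { -3 }, Right { -23/8; -11/4; -5/2; -2; -1; 0 } — simplest -47/16
RRRBRRRR: Left { -3 }, Right { -47/16; -23/8; -11/4; -5/2; -2; -1; 0 } — simplest -95/32
RRRBRRRRB: Left { -3; -95/32 }, Right { -47/16; -23/8; -11/4; -5/2; -2; -1; 0 } — simplest -189/64
RRRBRRRRBB: Left { -3; -95/32; -189/64 }, Right { -47/16; -23/8; -11/4; -5/2; -2; -1; 0 } — simplest -377/128
RRRBRRRRBBR: Left { -3; -95/32; -189/64 }, Right { -377/128; -47/16; -23/8; -11/4; -5/2; -2; -1; 0 } — simplest -755/256
RRRBRRRRBBRB: Left { -3; -95/32; -189/64; -755/256 }, Right { -377/128; -47/16; -23/8; -11/4; -5/2; -2; -1; 0 } — simplest -1509/512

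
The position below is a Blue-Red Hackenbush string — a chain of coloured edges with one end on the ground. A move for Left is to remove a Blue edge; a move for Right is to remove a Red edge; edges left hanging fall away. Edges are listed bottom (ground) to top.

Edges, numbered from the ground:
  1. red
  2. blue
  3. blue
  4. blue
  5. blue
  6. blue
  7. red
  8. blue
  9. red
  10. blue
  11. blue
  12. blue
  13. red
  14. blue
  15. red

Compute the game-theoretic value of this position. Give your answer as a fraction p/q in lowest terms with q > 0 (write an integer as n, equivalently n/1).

1 of 15 · r · max L −∞ · min R 0 so -1
2 of 15 · rb · max L -1 · min R 0 so -1/2
3 of 15 · rbb · max L -1/2 · min R 0 so -1/4
4 of 15 · rbbb · max L -1/4 · min R 0 so -1/8
5 of 15 · rbbbb · max L -1/8 · min R 0 so -1/16
6 of 15 · rbbbbb · max L -1/16 · min R 0 so -1/32
7 of 15 · rbbbbbr · max L -1/16 · min R -1/32 so -3/64
8 of 15 · rbbbbbrb · max L -3/64 · min R -1/32 so -5/128
9 of 15 · rbbbbbrbr · max L -3/64 · min R -5/128 so -11/256
10 of 15 · rbbbbbrbrb · max L -11/256 · min R -5/128 so -21/512
11 of 15 · rbbbbbrbrbb · max L -21/512 · min R -5/128 so -41/1024
12 of 15 · rbbbbbrbrbbb · max L -41/1024 · min R -5/128 so -81/2048
13 of 15 · rbbbbbrbrbbbr · max L -41/1024 · min R -81/2048 so -163/4096
14 of 15 · rbbbbbrbrbbbrb · max L -163/4096 · min R -81/2048 so -325/8192
15 of 15 · rbbbbbrbrbbbrbr · max L -163/4096 · min R -325/8192 so -651/16384

-651/16384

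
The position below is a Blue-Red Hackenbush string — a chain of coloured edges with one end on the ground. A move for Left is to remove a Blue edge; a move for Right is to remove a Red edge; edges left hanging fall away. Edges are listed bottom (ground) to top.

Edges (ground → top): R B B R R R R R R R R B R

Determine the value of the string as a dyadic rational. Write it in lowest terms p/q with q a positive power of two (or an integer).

-2043/4096

edge 1 of 13 (R): {  | 0 } = -1
edge 2 of 13 (B): { -1 | 0 } = -1/2
edge 3 of 13 (B): { -1,-1/2 | 0 } = -1/4
edge 4 of 13 (R): { -1,-1/2 | -1/4,0 } = -3/8
edge 5 of 13 (R): { -1,-1/2 | -3/8,-1/4,0 } = -7/16
edge 6 of 13 (R): { -1,-1/2 | -7/16,-3/8,-1/4,0 } = -15/32
edge 7 of 13 (R): { -1,-1/2 | -15/32,-7/16,-3/8,-1/4,0 } = -31/64
edge 8 of 13 (R): { -1,-1/2 | -31/64,-15/32,-7/16,-3/8,-1/4,0 } = -63/128
edge 9 of 13 (R): { -1,-1/2 | -63/128,-31/64,-15/32,-7/16,-3/8,-1/4,0 } = -127/256
edge 10 of 13 (R): { -1,-1/2 | -127/256,-63/128,-31/64,-15/32,-7/16,-3/8,-1/4,0 } = -255/512
edge 11 of 13 (R): { -1,-1/2 | -255/512,-127/256,-63/128,-31/64,-15/32,-7/16,-3/8,-1/4,0 } = -511/1024
edge 12 of 13 (B): { -1,-1/2,-511/1024 | -255/512,-127/256,-63/128,-31/64,-15/32,-7/16,-3/8,-1/4,0 } = -1021/2048
edge 13 of 13 (R): { -1,-1/2,-511/1024 | -1021/2048,-255/512,-127/256,-63/128,-31/64,-15/32,-7/16,-3/8,-1/4,0 } = -2043/4096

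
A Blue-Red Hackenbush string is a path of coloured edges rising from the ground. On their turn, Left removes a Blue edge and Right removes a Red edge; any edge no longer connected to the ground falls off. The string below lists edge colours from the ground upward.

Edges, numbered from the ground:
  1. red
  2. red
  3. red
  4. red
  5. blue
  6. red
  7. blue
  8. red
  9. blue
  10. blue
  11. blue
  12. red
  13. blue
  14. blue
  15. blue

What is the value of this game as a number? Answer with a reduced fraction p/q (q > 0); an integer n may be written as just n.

-7441/2048

Build v(s[:k]) for k = 1..15, string s = red red red red blue red blue red blue blue blue red blue blue blue.
step 1: add red to get r; options L={ — } R={ 0 } — -1
step 2: add red to get rr; options L={ — } R={ -1, 0 } — -2
step 3: add red to get rrr; options L={ — } R={ -2, -1, 0 } — -3
step 4: add red to get rrrr; options L={ — } R={ -3, -2, -1, 0 } — -4
step 5: add blue to get rrrrb; options L={ -4 } R={ -3, -2, -1, 0 } — -7/2
step 6: add red to get rrrrbr; options L={ -4 } R={ -7/2, -3, -2, -1, 0 } — -15/4
step 7: add blue to get rrrrbrb; options L={ -4, -15/4 } R={ -7/2, -3, -2, -1, 0 } — -29/8
step 8: add red to get rrrrbrbr; options L={ -4, -15/4 } R={ -29/8, -7/2, -3, -2, -1, 0 } — -59/16
step 9: add blue to get rrrrbrbrb; options L={ -4, -15/4, -59/16 } R={ -29/8, -7/2, -3, -2, -1, 0 } — -117/32
step 10: add blue to get rrrrbrbrbb; options L={ -4, -15/4, -59/16, -117/32 } R={ -29/8, -7/2, -3, -2, -1, 0 } — -233/64
step 11: add blue to get rrrrbrbrbbb; options L={ -4, -15/4, -59/16, -117/32, -233/64 } R={ -29/8, -7/2, -3, -2, -1, 0 } — -465/128
step 12: add red to get rrrrbrbrbbbr; options L={ -4, -15/4, -59/16, -117/32, -233/64 } R={ -465/128, -29/8, -7/2, -3, -2, -1, 0 } — -931/256
step 13: add blue to get rrrrbrbrbbbrb; options L={ -4, -15/4, -59/16, -117/32, -233/64, -931/256 } R={ -465/128, -29/8, -7/2, -3, -2, -1, 0 } — -1861/512
step 14: add blue to get rrrrbrbrbbbrbb; options L={ -4, -15/4, -59/16, -117/32, -233/64, -931/256, -1861/512 } R={ -465/128, -29/8, -7/2, -3, -2, -1, 0 } — -3721/1024
step 15: add blue to get rrrrbrbrbbbrbbb; options L={ -4, -15/4, -59/16, -117/32, -233/64, -931/256, -1861/512, -3721/1024 } R={ -465/128, -29/8, -7/2, -3, -2, -1, 0 } — -7441/2048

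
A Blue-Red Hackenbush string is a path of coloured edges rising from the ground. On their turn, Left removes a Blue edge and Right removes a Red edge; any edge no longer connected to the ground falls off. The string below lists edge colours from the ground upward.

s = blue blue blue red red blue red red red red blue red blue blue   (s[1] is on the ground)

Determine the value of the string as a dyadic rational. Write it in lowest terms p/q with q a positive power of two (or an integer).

Build G(s[:k]) for k = 1..14, string s = blue blue blue red red blue red red red red blue red blue blue.
step 1: add blue to get b; options L={ 0 } R={ ∅ } = 1
step 2: add blue to get bb; options L={ 0,1 } R={ ∅ } = 2
step 3: add blue to get bbb; options L={ 0,1,2 } R={ ∅ } = 3
step 4: add red to get bbbr; options L={ 0,1,2 } R={ 3 } = 5/2
step 5: add red to get bbbrr; options L={ 0,1,2 } R={ 5/2,3 } = 9/4
step 6: add blue to get bbbrrb; options L={ 0,1,2,9/4 } R={ 5/2,3 } = 19/8
step 7: add red to get bbbrrbr; options L={ 0,1,2,9/4 } R={ 19/8,5/2,3 } = 37/16
step 8: add red to get bbbrrbrr; options L={ 0,1,2,9/4 } R={ 37/16,19/8,5/2,3 } = 73/32
step 9: add red to get bbbrrbrrr; options L={ 0,1,2,9/4 } R={ 73/32,37/16,19/8,5/2,3 } = 145/64
step 10: add red to get bbbrrbrrrr; options L={ 0,1,2,9/4 } R={ 145/64,73/32,37/16,19/8,5/2,3 } = 289/128
step 11: add blue to get bbbrrbrrrrb; options L={ 0,1,2,9/4,289/128 } R={ 145/64,73/32,37/16,19/8,5/2,3 } = 579/256
step 12: add red to get bbbrrbrrrrbr; options L={ 0,1,2,9/4,289/128 } R={ 579/256,145/64,73/32,37/16,19/8,5/2,3 } = 1157/512
step 13: add blue to get bbbrrbrrrrbrb; options L={ 0,1,2,9/4,289/128,1157/512 } R={ 579/256,145/64,73/32,37/16,19/8,5/2,3 } = 2315/1024
step 14: add blue to get bbbrrbrrrrbrbb; options L={ 0,1,2,9/4,289/128,1157/512,2315/1024 } R={ 579/256,145/64,73/32,37/16,19/8,5/2,3 } = 4631/2048

4631/2048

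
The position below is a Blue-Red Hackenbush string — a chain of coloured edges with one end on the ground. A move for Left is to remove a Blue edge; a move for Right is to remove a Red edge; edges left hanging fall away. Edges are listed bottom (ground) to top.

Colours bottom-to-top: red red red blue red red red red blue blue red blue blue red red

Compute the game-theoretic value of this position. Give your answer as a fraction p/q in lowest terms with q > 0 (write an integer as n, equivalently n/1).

-12071/4096

step 1: add red to get r; options L={  } R={ 0 } -> -1
step 2: add red to get rr; options L={  } R={ -1, 0 } -> -2
step 3: add red to get rrr; options L={  } R={ -2, -1, 0 } -> -3
step 4: add blue to get rrrb; options L={ -3 } R={ -2, -1, 0 } -> -5/2
step 5: add red to get rrrbr; options L={ -3 } R={ -5/2, -2, -1, 0 } -> -11/4
step 6: add red to get rrrbrr; options L={ -3 } R={ -11/4, -5/2, -2, -1, 0 } -> -23/8
step 7: add red to get rrrbrrr; options L={ -3 } R={ -23/8, -11/4, -5/2, -2, -1, 0 } -> -47/16
step 8: add red to get rrrbrrrr; options L={ -3 } R={ -47/16, -23/8, -11/4, -5/2, -2, -1, 0 } -> -95/32
step 9: add blue to get rrrbrrrrb; options L={ -3, -95/32 } R={ -47/16, -23/8, -11/4, -5/2, -2, -1, 0 } -> -189/64
step 10: add blue to get rrrbrrrrbb; options L={ -3, -95/32, -189/64 } R={ -47/16, -23/8, -11/4, -5/2, -2, -1, 0 } -> -377/128
step 11: add red to get rrrbrrrrbbr; options L={ -3, -95/32, -189/64 } R={ -377/128, -47/16, -23/8, -11/4, -5/2, -2, -1, 0 } -> -755/256
step 12: add blue to get rrrbrrrrbbrb; options L={ -3, -95/32, -189/64, -755/256 } R={ -377/128, -47/16, -23/8, -11/4, -5/2, -2, -1, 0 } -> -1509/512
step 13: add blue to get rrrbrrrrbbrbb; options L={ -3, -95/32, -189/64, -755/256, -1509/512 } R={ -377/128, -47/16, -23/8, -11/4, -5/2, -2, -1, 0 } -> -3017/1024
step 14: add red to get rrrbrrrrbbrbbr; options L={ -3, -95/32, -189/64, -755/256, -1509/512 } R={ -3017/1024, -377/128, -47/16, -23/8, -11/4, -5/2, -2, -1, 0 } -> -6035/2048
step 15: add red to get rrrbrrrrbbrbbrr; options L={ -3, -95/32, -189/64, -755/256, -1509/512 } R={ -6035/2048, -3017/1024, -377/128, -47/16, -23/8, -11/4, -5/2, -2, -1, 0 } -> -12071/4096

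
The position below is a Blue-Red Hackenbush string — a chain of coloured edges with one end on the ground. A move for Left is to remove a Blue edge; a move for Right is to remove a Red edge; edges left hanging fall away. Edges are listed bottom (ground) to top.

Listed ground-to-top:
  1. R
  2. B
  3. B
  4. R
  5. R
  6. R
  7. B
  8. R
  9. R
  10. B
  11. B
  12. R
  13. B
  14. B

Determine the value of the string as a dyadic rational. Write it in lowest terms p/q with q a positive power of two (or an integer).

-3785/8192

step 1: add R to get R; options L={ — } R={ 0 } => -1
step 2: add B to get RB; options L={ -1 } R={ 0 } => -1/2
step 3: add B to get RBB; options L={ -1, -1/2 } R={ 0 } => -1/4
step 4: add R to get RBBR; options L={ -1, -1/2 } R={ -1/4, 0 } => -3/8
step 5: add R to get RBBRR; options L={ -1, -1/2 } R={ -3/8, -1/4, 0 } => -7/16
step 6: add R to get RBBRRR; options L={ -1, -1/2 } R={ -7/16, -3/8, -1/4, 0 } => -15/32
step 7: add B to get RBBRRRB; options L={ -1, -1/2, -15/32 } R={ -7/16, -3/8, -1/4, 0 } => -29/64
step 8: add R to get RBBRRRBR; options L={ -1, -1/2, -15/32 } R={ -29/64, -7/16, -3/8, -1/4, 0 } => -59/128
step 9: add R to get RBBRRRBRR; options L={ -1, -1/2, -15/32 } R={ -59/128, -29/64, -7/16, -3/8, -1/4, 0 } => -119/256
step 10: add B to get RBBRRRBRRB; options L={ -1, -1/2, -15/32, -119/256 } R={ -59/128, -29/64, -7/16, -3/8, -1/4, 0 } => -237/512
step 11: add B to get RBBRRRBRRBB; options L={ -1, -1/2, -15/32, -119/256, -237/512 } R={ -59/128, -29/64, -7/16, -3/8, -1/4, 0 } => -473/1024
step 12: add R to get RBBRRRBRRBBR; options L={ -1, -1/2, -15/32, -119/256, -237/512 } R={ -473/1024, -59/128, -29/64, -7/16, -3/8, -1/4, 0 } => -947/2048
step 13: add B to get RBBRRRBRRBBRB; options L={ -1, -1/2, -15/32, -119/256, -237/512, -947/2048 } R={ -473/1024, -59/128, -29/64, -7/16, -3/8, -1/4, 0 } => -1893/4096
step 14: add B to get RBBRRRBRRBBRBB; options L={ -1, -1/2, -15/32, -119/256, -237/512, -947/2048, -1893/4096 } R={ -473/1024, -59/128, -29/64, -7/16, -3/8, -1/4, 0 } => -3785/8192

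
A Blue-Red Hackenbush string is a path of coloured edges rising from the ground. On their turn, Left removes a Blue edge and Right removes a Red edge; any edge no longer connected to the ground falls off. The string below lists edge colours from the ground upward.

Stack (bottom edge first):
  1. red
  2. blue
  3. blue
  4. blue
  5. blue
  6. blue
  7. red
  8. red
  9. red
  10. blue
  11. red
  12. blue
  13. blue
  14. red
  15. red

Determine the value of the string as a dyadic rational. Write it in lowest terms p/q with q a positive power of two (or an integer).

Prefix values for red blue blue blue blue blue red red red blue red blue blue red red via {L|R} + simplicity:
g(r) = { (no moves) | 0 } → -1
g(rb) = { -1 | 0 } → -1/2
g(rbb) = { -1,-1/2 | 0 } → -1/4
g(rbbb) = { -1,-1/2,-1/4 | 0 } → -1/8
g(rbbbb) = { -1,-1/2,-1/4,-1/8 | 0 } → -1/16
g(rbbbbb) = { -1,-1/2,-1/4,-1/8,-1/16 | 0 } → -1/32
g(rbbbbbr) = { -1,-1/2,-1/4,-1/8,-1/16 | -1/32,0 } → -3/64
g(rbbbbbrr) = { -1,-1/2,-1/4,-1/8,-1/16 | -3/64,-1/32,0 } → -7/128
g(rbbbbbrrr) = { -1,-1/2,-1/4,-1/8,-1/16 | -7/128,-3/64,-1/32,0 } → -15/256
g(rbbbbbrrrb) = { -1,-1/2,-1/4,-1/8,-1/16,-15/256 | -7/128,-3/64,-1/32,0 } → -29/512
g(rbbbbbrrrbr) = { -1,-1/2,-1/4,-1/8,-1/16,-15/256 | -29/512,-7/128,-3/64,-1/32,0 } → -59/1024
g(rbbbbbrrrbrb) = { -1,-1/2,-1/4,-1/8,-1/16,-15/256,-59/1024 | -29/512,-7/128,-3/64,-1/32,0 } → -117/2048
g(rbbbbbrrrbrbb) = { -1,-1/2,-1/4,-1/8,-1/16,-15/256,-59/1024,-117/2048 | -29/512,-7/128,-3/64,-1/32,0 } → -233/4096
g(rbbbbbrrrbrbbr) = { -1,-1/2,-1/4,-1/8,-1/16,-15/256,-59/1024,-117/2048 | -233/4096,-29/512,-7/128,-3/64,-1/32,0 } → -467/8192
g(rbbbbbrrrbrbbrr) = { -1,-1/2,-1/4,-1/8,-1/16,-15/256,-59/1024,-117/2048 | -467/8192,-233/4096,-29/512,-7/128,-3/64,-1/32,0 } → -935/16384

-935/16384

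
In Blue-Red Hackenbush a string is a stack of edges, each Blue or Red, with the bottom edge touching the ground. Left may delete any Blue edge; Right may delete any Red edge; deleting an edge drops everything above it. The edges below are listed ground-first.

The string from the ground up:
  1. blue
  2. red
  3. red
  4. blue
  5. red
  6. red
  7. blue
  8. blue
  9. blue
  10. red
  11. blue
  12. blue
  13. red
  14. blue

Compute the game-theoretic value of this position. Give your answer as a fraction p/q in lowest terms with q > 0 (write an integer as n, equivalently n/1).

Build value(s[:k]) for k = 1..14, string s = blue red red blue red red blue blue blue red blue blue red blue.
value_1 [b]  L=[0]  R=[—]  → 1
value_2 [br]  L=[0]  R=[1]  → 1/2
value_3 [brr]  L=[0]  R=[1/2 1]  → 1/4
value_4 [brrb]  L=[0 1/4]  R=[1/2 1]  → 3/8
value_5 [brrbr]  L=[0 1/4]  R=[3/8 1/2 1]  → 5/16
value_6 [brrbrr]  L=[0 1/4]  R=[5/16 3/8 1/2 1]  → 9/32
value_7 [brrbrrb]  L=[0 1/4 9/32]  R=[5/16 3/8 1/2 1]  → 19/64
value_8 [brrbrrbb]  L=[0 1/4 9/32 19/64]  R=[5/16 3/8 1/2 1]  → 39/128
value_9 [brrbrrbbb]  L=[0 1/4 9/32 19/64 39/128]  R=[5/16 3/8 1/2 1]  → 79/256
value_10 [brrbrrbbbr]  L=[0 1/4 9/32 19/64 39/128]  R=[79/256 5/16 3/8 1/2 1]  → 157/512
value_11 [brrbrrbbbrb]  L=[0 1/4 9/32 19/64 39/128 157/512]  R=[79/256 5/16 3/8 1/2 1]  → 315/1024
value_12 [brrbrrbbbrbb]  L=[0 1/4 9/32 19/64 39/128 157/512 315/1024]  R=[79/256 5/16 3/8 1/2 1]  → 631/2048
value_13 [brrbrrbbbrbbr]  L=[0 1/4 9/32 19/64 39/128 157/512 315/1024]  R=[631/2048 79/256 5/16 3/8 1/2 1]  → 1261/4096
value_14 [brrbrrbbbrbbrb]  L=[0 1/4 9/32 19/64 39/128 157/512 315/1024 1261/4096]  R=[631/2048 79/256 5/16 3/8 1/2 1]  → 2523/8192

2523/8192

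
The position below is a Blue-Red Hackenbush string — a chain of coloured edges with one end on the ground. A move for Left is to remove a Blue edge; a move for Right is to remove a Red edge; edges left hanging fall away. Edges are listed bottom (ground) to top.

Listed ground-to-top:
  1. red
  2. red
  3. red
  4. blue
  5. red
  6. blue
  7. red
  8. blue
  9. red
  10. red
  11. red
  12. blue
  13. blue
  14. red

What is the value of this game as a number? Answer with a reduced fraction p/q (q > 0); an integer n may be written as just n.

1 of 14 · r · max L −∞ · min R 0 gives -1
2 of 14 · rr · max L −∞ · min R -1 gives -2
3 of 14 · rrr · max L −∞ · min R -2 gives -3
4 of 14 · rrrb · max L -3 · min R -2 gives -5/2
5 of 14 · rrrbr · max L -3 · min R -5/2 gives -11/4
6 of 14 · rrrbrb · max L -11/4 · min R -5/2 gives -21/8
7 of 14 · rrrbrbr · max L -11/4 · min R -21/8 gives -43/16
8 of 14 · rrrbrbrb · max L -43/16 · min R -21/8 gives -85/32
9 of 14 · rrrbrbrbr · max L -43/16 · min R -85/32 gives -171/64
10 of 14 · rrrbrbrbrr · max L -43/16 · min R -171/64 gives -343/128
11 of 14 · rrrbrbrbrrr · max L -43/16 · min R -343/128 gives -687/256
12 of 14 · rrrbrbrbrrrb · max L -687/256 · min R -343/128 gives -1373/512
13 of 14 · rrrbrbrbrrrbb · max L -1373/512 · min R -343/128 gives -2745/1024
14 of 14 · rrrbrbrbrrrbbr · max L -1373/512 · min R -2745/1024 gives -5491/2048

-5491/2048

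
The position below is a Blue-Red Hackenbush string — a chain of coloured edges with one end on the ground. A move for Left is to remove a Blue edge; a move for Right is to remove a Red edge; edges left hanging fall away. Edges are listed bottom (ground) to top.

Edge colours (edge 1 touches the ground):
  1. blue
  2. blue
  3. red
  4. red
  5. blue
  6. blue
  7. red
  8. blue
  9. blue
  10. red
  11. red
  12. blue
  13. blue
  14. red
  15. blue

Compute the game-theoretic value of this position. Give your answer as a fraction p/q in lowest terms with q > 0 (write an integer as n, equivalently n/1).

11675/8192

Build val(s[:k]) for k = 1..15, string s = blue blue red red blue blue red blue blue red red blue blue red blue.
b: Left { 0 }, Right { ∅ } — simplest 1
bb: Left { 0 1 }, Right { ∅ } — simplest 2
bbr: Left { 0 1 }, Right { 2 } — simplest 3/2
bbrr: Left { 0 1 }, Right { 3/2 2 } — simplest 5/4
bbrrb: Left { 0 1 5/4 }, Right { 3/2 2 } — simplest 11/8
bbrrbb: Left { 0 1 5/4 11/8 }, Right { 3/2 2 } — simplest 23/16
bbrrbbr: Left { 0 1 5/4 11/8 }, Right { 23/16 3/2 2 } — simplest 45/32
bbrrbbrb: Left { 0 1 5/4 11/8 45/32 }, Right { 23/16 3/2 2 } — simplest 91/64
bbrrbbrbb: Left { 0 1 5/4 11/8 45/32 91/64 }, Right { 23/16 3/2 2 } — simplest 183/128
bbrrbbrbbr: Left { 0 1 5/4 11/8 45/32 91/64 }, Right { 183/128 23/16 3/2 2 } — simplest 365/256
bbrrbbrbbrr: Left { 0 1 5/4 11/8 45/32 91/64 }, Right { 365/256 183/128 23/16 3/2 2 } — simplest 729/512
bbrrbbrbbrrb: Left { 0 1 5/4 11/8 45/32 91/64 729/512 }, Right { 365/256 183/128 23/16 3/2 2 } — simplest 1459/1024
bbrrbbrbbrrbb: Left { 0 1 5/4 11/8 45/32 91/64 729/512 1459/1024 }, Right { 365/256 183/128 23/16 3/2 2 } — simplest 2919/2048
bbrrbbrbbrrbbr: Left { 0 1 5/4 11/8 45/32 91/64 729/512 1459/1024 }, Right { 2919/2048 365/256 183/128 23/16 3/2 2 } — simplest 5837/4096
bbrrbbrbbrrbbrb: Left { 0 1 5/4 11/8 45/32 91/64 729/512 1459/1024 5837/4096 }, Right { 2919/2048 365/256 183/128 23/16 3/2 2 } — simplest 11675/8192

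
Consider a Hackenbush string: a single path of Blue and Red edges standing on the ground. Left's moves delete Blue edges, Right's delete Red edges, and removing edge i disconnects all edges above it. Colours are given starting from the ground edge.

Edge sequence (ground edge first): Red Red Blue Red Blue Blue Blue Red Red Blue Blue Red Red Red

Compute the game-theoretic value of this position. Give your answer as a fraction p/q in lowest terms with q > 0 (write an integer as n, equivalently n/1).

-6351/4096

step 1: add Red to get R; options L={ — } R={ 0 } so -1
step 2: add Red to get RR; options L={ — } R={ -1,0 } so -2
step 3: add Blue to get RRB; options L={ -2 } R={ -1,0 } so -3/2
step 4: add Red to get RRBR; options L={ -2 } R={ -3/2,-1,0 } so -7/4
step 5: add Blue to get RRBRB; options L={ -2,-7/4 } R={ -3/2,-1,0 } so -13/8
step 6: add Blue to get RRBRBB; options L={ -2,-7/4,-13/8 } R={ -3/2,-1,0 } so -25/16
step 7: add Blue to get RRBRBBB; options L={ -2,-7/4,-13/8,-25/16 } R={ -3/2,-1,0 } so -49/32
step 8: add Red to get RRBRBBBR; options L={ -2,-7/4,-13/8,-25/16 } R={ -49/32,-3/2,-1,0 } so -99/64
step 9: add Red to get RRBRBBBRR; options L={ -2,-7/4,-13/8,-25/16 } R={ -99/64,-49/32,-3/2,-1,0 } so -199/128
step 10: add Blue to get RRBRBBBRRB; options L={ -2,-7/4,-13/8,-25/16,-199/128 } R={ -99/64,-49/32,-3/2,-1,0 } so -397/256
step 11: add Blue to get RRBRBBBRRBB; options L={ -2,-7/4,-13/8,-25/16,-199/128,-397/256 } R={ -99/64,-49/32,-3/2,-1,0 } so -793/512
step 12: add Red to get RRBRBBBRRBBR; options L={ -2,-7/4,-13/8,-25/16,-199/128,-397/256 } R={ -793/512,-99/64,-49/32,-3/2,-1,0 } so -1587/1024
step 13: add Red to get RRBRBBBRRBBRR; options L={ -2,-7/4,-13/8,-25/16,-199/128,-397/256 } R={ -1587/1024,-793/512,-99/64,-49/32,-3/2,-1,0 } so -3175/2048
step 14: add Red to get RRBRBBBRRBBRRR; options L={ -2,-7/4,-13/8,-25/16,-199/128,-397/256 } R={ -3175/2048,-1587/1024,-793/512,-99/64,-49/32,-3/2,-1,0 } so -6351/4096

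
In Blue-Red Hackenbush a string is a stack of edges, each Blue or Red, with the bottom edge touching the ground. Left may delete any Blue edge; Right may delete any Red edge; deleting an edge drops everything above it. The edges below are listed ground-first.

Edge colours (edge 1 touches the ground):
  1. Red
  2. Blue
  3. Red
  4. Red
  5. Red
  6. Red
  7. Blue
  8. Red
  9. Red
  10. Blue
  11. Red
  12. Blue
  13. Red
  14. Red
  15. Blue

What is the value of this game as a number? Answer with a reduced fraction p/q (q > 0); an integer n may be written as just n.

Recurse on prefixes of the 15-edge string Red Blue Red Red Red Red Blue Red Red Blue Red Blue Red Red Blue:
g_1 [R]  L=[(no moves)]  R=[0]  gives -1
g_2 [RB]  L=[-1]  R=[0]  gives -1/2
g_3 [RBR]  L=[-1]  R=[-1/2,0]  gives -3/4
g_4 [RBRR]  L=[-1]  R=[-3/4,-1/2,0]  gives -7/8
g_5 [RBRRR]  L=[-1]  R=[-7/8,-3/4,-1/2,0]  gives -15/16
g_6 [RBRRRR]  L=[-1]  R=[-15/16,-7/8,-3/4,-1/2,0]  gives -31/32
g_7 [RBRRRRB]  L=[-1,-31/32]  R=[-15/16,-7/8,-3/4,-1/2,0]  gives -61/64
g_8 [RBRRRRBR]  L=[-1,-31/32]  R=[-61/64,-15/16,-7/8,-3/4,-1/2,0]  gives -123/128
g_9 [RBRRRRBRR]  L=[-1,-31/32]  R=[-123/128,-61/64,-15/16,-7/8,-3/4,-1/2,0]  gives -247/256
g_10 [RBRRRRBRRB]  L=[-1,-31/32,-247/256]  R=[-123/128,-61/64,-15/16,-7/8,-3/4,-1/2,0]  gives -493/512
g_11 [RBRRRRBRRBR]  L=[-1,-31/32,-247/256]  R=[-493/512,-123/128,-61/64,-15/16,-7/8,-3/4,-1/2,0]  gives -987/1024
g_12 [RBRRRRBRRBRB]  L=[-1,-31/32,-247/256,-987/1024]  R=[-493/512,-123/128,-61/64,-15/16,-7/8,-3/4,-1/2,0]  gives -1973/2048
g_13 [RBRRRRBRRBRBR]  L=[-1,-31/32,-247/256,-987/1024]  R=[-1973/2048,-493/512,-123/128,-61/64,-15/16,-7/8,-3/4,-1/2,0]  gives -3947/4096
g_14 [RBRRRRBRRBRBRR]  L=[-1,-31/32,-247/256,-987/1024]  R=[-3947/4096,-1973/2048,-493/512,-123/128,-61/64,-15/16,-7/8,-3/4,-1/2,0]  gives -7895/8192
g_15 [RBRRRRBRRBRBRRB]  L=[-1,-31/32,-247/256,-987/1024,-7895/8192]  R=[-3947/4096,-1973/2048,-493/512,-123/128,-61/64,-15/16,-7/8,-3/4,-1/2,0]  gives -15789/16384

-15789/16384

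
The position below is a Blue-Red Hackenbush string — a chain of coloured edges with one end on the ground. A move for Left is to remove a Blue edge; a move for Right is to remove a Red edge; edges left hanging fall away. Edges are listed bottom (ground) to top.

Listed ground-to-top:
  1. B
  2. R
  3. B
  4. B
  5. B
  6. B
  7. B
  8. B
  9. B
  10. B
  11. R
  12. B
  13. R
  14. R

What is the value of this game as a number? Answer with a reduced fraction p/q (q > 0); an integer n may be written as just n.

Build v(s[:k]) for k = 1..14, string s = B R B B B B B B B B R B R R.
v_1 [B]  L=[0]  R=[∅]  → 1
v_2 [BR]  L=[0]  R=[1]  → 1/2
v_3 [BRB]  L=[0,1/2]  R=[1]  → 3/4
v_4 [BRBB]  L=[0,1/2,3/4]  R=[1]  → 7/8
v_5 [BRBBB]  L=[0,1/2,3/4,7/8]  R=[1]  → 15/16
v_6 [BRBBBB]  L=[0,1/2,3/4,7/8,15/16]  R=[1]  → 31/32
v_7 [BRBBBBB]  L=[0,1/2,3/4,7/8,15/16,31/32]  R=[1]  → 63/64
v_8 [BRBBBBBB]  L=[0,1/2,3/4,7/8,15/16,31/32,63/64]  R=[1]  → 127/128
v_9 [BRBBBBBBB]  L=[0,1/2,3/4,7/8,15/16,31/32,63/64,127/128]  R=[1]  → 255/256
v_10 [BRBBBBBBBB]  L=[0,1/2,3/4,7/8,15/16,31/32,63/64,127/128,255/256]  R=[1]  → 511/512
v_11 [BRBBBBBBBBR]  L=[0,1/2,3/4,7/8,15/16,31/32,63/64,127/128,255/256]  R=[511/512,1]  → 1021/1024
v_12 [BRBBBBBBBBRB]  L=[0,1/2,3/4,7/8,15/16,31/32,63/64,127/128,255/256,1021/1024]  R=[511/512,1]  → 2043/2048
v_13 [BRBBBBBBBBRBR]  L=[0,1/2,3/4,7/8,15/16,31/32,63/64,127/128,255/256,1021/1024]  R=[2043/2048,511/512,1]  → 4085/4096
v_14 [BRBBBBBBBBRBRR]  L=[0,1/2,3/4,7/8,15/16,31/32,63/64,127/128,255/256,1021/1024]  R=[4085/4096,2043/2048,511/512,1]  → 8169/8192

8169/8192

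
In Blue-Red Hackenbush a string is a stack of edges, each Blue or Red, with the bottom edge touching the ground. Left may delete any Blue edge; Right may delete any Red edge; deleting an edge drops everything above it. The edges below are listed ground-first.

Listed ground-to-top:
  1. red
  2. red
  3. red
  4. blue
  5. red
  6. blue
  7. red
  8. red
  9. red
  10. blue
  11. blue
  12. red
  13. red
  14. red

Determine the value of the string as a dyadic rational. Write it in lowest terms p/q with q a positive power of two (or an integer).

-5583/2048

val(r) = { ∅ | 0 } => -1
val(rr) = { ∅ | -1, 0 } => -2
val(rrr) = { ∅ | -2, -1, 0 } => -3
val(rrrb) = { -3 | -2, -1, 0 } => -5/2
val(rrrbr) = { -3 | -5/2, -2, -1, 0 } => -11/4
val(rrrbrb) = { -3, -11/4 | -5/2, -2, -1, 0 } => -21/8
val(rrrbrbr) = { -3, -11/4 | -21/8, -5/2, -2, -1, 0 } => -43/16
val(rrrbrbrr) = { -3, -11/4 | -43/16, -21/8, -5/2, -2, -1, 0 } => -87/32
val(rrrbrbrrr) = { -3, -11/4 | -87/32, -43/16, -21/8, -5/2, -2, -1, 0 } => -175/64
val(rrrbrbrrrb) = { -3, -11/4, -175/64 | -87/32, -43/16, -21/8, -5/2, -2, -1, 0 } => -349/128
val(rrrbrbrrrbb) = { -3, -11/4, -175/64, -349/128 | -87/32, -43/16, -21/8, -5/2, -2, -1, 0 } => -697/256
val(rrrbrbrrrbbr) = { -3, -11/4, -175/64, -349/128 | -697/256, -87/32, -43/16, -21/8, -5/2, -2, -1, 0 } => -1395/512
val(rrrbrbrrrbbrr) = { -3, -11/4, -175/64, -349/128 | -1395/512, -697/256, -87/32, -43/16, -21/8, -5/2, -2, -1, 0 } => -2791/1024
val(rrrbrbrrrbbrrr) = { -3, -11/4, -175/64, -349/128 | -2791/1024, -1395/512, -697/256, -87/32, -43/16, -21/8, -5/2, -2, -1, 0 } => -5583/2048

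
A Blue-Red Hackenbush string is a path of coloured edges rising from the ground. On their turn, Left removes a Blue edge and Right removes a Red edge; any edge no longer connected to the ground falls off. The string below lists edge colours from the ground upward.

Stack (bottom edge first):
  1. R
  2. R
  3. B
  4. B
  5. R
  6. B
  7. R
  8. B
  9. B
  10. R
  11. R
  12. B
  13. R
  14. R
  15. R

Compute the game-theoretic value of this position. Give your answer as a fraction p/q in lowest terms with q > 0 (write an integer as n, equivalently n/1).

step 1: add R to get R; options L={ none } R={ 0 } ⇒ -1
step 2: add R to get RR; options L={ none } R={ -1 0 } ⇒ -2
step 3: add B to get RRB; options L={ -2 } R={ -1 0 } ⇒ -3/2
step 4: add B to get RRBB; options L={ -2 -3/2 } R={ -1 0 } ⇒ -5/4
step 5: add R to get RRBBR; options L={ -2 -3/2 } R={ -5/4 -1 0 } ⇒ -11/8
step 6: add B to get RRBBRB; options L={ -2 -3/2 -11/8 } R={ -5/4 -1 0 } ⇒ -21/16
step 7: add R to get RRBBRBR; options L={ -2 -3/2 -11/8 } R={ -21/16 -5/4 -1 0 } ⇒ -43/32
step 8: add B to get RRBBRBRB; options L={ -2 -3/2 -11/8 -43/32 } R={ -21/16 -5/4 -1 0 } ⇒ -85/64
step 9: add B to get RRBBRBRBB; options L={ -2 -3/2 -11/8 -43/32 -85/64 } R={ -21/16 -5/4 -1 0 } ⇒ -169/128
step 10: add R to get RRBBRBRBBR; options L={ -2 -3/2 -11/8 -43/32 -85/64 } R={ -169/128 -21/16 -5/4 -1 0 } ⇒ -339/256
step 11: add R to get RRBBRBRBBRR; options L={ -2 -3/2 -11/8 -43/32 -85/64 } R={ -339/256 -169/128 -21/16 -5/4 -1 0 } ⇒ -679/512
step 12: add B to get RRBBRBRBBRRB; options L={ -2 -3/2 -11/8 -43/32 -85/64 -679/512 } R={ -339/256 -169/128 -21/16 -5/4 -1 0 } ⇒ -1357/1024
step 13: add R to get RRBBRBRBBRRBR; options L={ -2 -3/2 -11/8 -43/32 -85/64 -679/512 } R={ -1357/1024 -339/256 -169/128 -21/16 -5/4 -1 0 } ⇒ -2715/2048
step 14: add R to get RRBBRBRBBRRBRR; options L={ -2 -3/2 -11/8 -43/32 -85/64 -679/512 } R={ -2715/2048 -1357/1024 -339/256 -169/128 -21/16 -5/4 -1 0 } ⇒ -5431/4096
step 15: add R to get RRBBRBRBBRRBRRR; options L={ -2 -3/2 -11/8 -43/32 -85/64 -679/512 } R={ -5431/4096 -2715/2048 -1357/1024 -339/256 -169/128 -21/16 -5/4 -1 0 } ⇒ -10863/8192

-10863/8192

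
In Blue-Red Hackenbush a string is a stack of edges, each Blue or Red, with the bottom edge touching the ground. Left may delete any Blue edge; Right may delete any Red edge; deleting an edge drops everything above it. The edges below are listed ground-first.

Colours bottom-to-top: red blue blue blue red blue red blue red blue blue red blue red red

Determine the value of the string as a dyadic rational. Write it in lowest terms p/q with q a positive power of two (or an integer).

-2711/16384

Prefix values for red blue blue blue red blue red blue red blue blue red blue red red via {L|R} + simplicity:
edge 1 of 15 (red): {  | 0 } -> -1
edge 2 of 15 (blue): { -1 | 0 } -> -1/2
edge 3 of 15 (blue): { -1 -1/2 | 0 } -> -1/4
edge 4 of 15 (blue): { -1 -1/2 -1/4 | 0 } -> -1/8
edge 5 of 15 (red): { -1 -1/2 -1/4 | -1/8 0 } -> -3/16
edge 6 of 15 (blue): { -1 -1/2 -1/4 -3/16 | -1/8 0 } -> -5/32
edge 7 of 15 (red): { -1 -1/2 -1/4 -3/16 | -5/32 -1/8 0 } -> -11/64
edge 8 of 15 (blue): { -1 -1/2 -1/4 -3/16 -11/64 | -5/32 -1/8 0 } -> -21/128
edge 9 of 15 (red): { -1 -1/2 -1/4 -3/16 -11/64 | -21/128 -5/32 -1/8 0 } -> -43/256
edge 10 of 15 (blue): { -1 -1/2 -1/4 -3/16 -11/64 -43/256 | -21/128 -5/32 -1/8 0 } -> -85/512
edge 11 of 15 (blue): { -1 -1/2 -1/4 -3/16 -11/64 -43/256 -85/512 | -21/128 -5/32 -1/8 0 } -> -169/1024
edge 12 of 15 (red): { -1 -1/2 -1/4 -3/16 -11/64 -43/256 -85/512 | -169/1024 -21/128 -5/32 -1/8 0 } -> -339/2048
edge 13 of 15 (blue): { -1 -1/2 -1/4 -3/16 -11/64 -43/256 -85/512 -339/2048 | -169/1024 -21/128 -5/32 -1/8 0 } -> -677/4096
edge 14 of 15 (red): { -1 -1/2 -1/4 -3/16 -11/64 -43/256 -85/512 -339/2048 | -677/4096 -169/1024 -21/128 -5/32 -1/8 0 } -> -1355/8192
edge 15 of 15 (red): { -1 -1/2 -1/4 -3/16 -11/64 -43/256 -85/512 -339/2048 | -1355/8192 -677/4096 -169/1024 -21/128 -5/32 -1/8 0 } -> -2711/16384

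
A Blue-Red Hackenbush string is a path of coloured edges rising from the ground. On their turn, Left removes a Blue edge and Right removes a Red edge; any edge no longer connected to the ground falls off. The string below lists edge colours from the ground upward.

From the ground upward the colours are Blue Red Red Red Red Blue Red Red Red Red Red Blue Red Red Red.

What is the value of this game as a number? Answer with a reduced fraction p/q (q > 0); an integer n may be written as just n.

Build value(s[:k]) for k = 1..15, string s = Blue Red Red Red Red Blue Red Red Red Red Red Blue Red Red Red.
1 of 15 · B · max L 0 · min R +∞ gives 1
2 of 15 · BR · max L 0 · min R 1 gives 1/2
3 of 15 · BRR · max L 0 · min R 1/2 gives 1/4
4 of 15 · BRRR · max L 0 · min R 1/4 gives 1/8
5 of 15 · BRRRR · max L 0 · min R 1/8 gives 1/16
6 of 15 · BRRRRB · max L 1/16 · min R 1/8 gives 3/32
7 of 15 · BRRRRBR · max L 1/16 · min R 3/32 gives 5/64
8 of 15 · BRRRRBRR · max L 1/16 · min R 5/64 gives 9/128
9 of 15 · BRRRRBRRR · max L 1/16 · min R 9/128 gives 17/256
10 of 15 · BRRRRBRRRR · max L 1/16 · min R 17/256 gives 33/512
11 of 15 · BRRRRBRRRRR · max L 1/16 · min R 33/512 gives 65/1024
12 of 15 · BRRRRBRRRRRB · max L 65/1024 · min R 33/512 gives 131/2048
13 of 15 · BRRRRBRRRRRBR · max L 65/1024 · min R 131/2048 gives 261/4096
14 of 15 · BRRRRBRRRRRBRR · max L 65/1024 · min R 261/4096 gives 521/8192
15 of 15 · BRRRRBRRRRRBRRR · max L 65/1024 · min R 521/8192 gives 1041/16384

1041/16384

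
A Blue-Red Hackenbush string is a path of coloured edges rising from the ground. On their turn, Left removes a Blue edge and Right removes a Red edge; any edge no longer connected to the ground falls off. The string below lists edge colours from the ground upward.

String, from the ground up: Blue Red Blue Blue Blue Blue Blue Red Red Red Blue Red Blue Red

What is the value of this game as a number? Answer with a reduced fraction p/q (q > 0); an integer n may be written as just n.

Build v(s[:k]) for k = 1..14, string s = Blue Red Blue Blue Blue Blue Blue Red Red Red Blue Red Blue Red.
1 of 14 · B · max L 0 · min R +∞ ⇒ 1
2 of 14 · BR · max L 0 · min R 1 ⇒ 1/2
3 of 14 · BRB · max L 1/2 · min R 1 ⇒ 3/4
4 of 14 · BRBB · max L 3/4 · min R 1 ⇒ 7/8
5 of 14 · BRBBB · max L 7/8 · min R 1 ⇒ 15/16
6 of 14 · BRBBBB · max L 15/16 · min R 1 ⇒ 31/32
7 of 14 · BRBBBBB · max L 31/32 · min R 1 ⇒ 63/64
8 of 14 · BRBBBBBR · max L 31/32 · min R 63/64 ⇒ 125/128
9 of 14 · BRBBBBBRR · max L 31/32 · min R 125/128 ⇒ 249/256
10 of 14 · BRBBBBBRRR · max L 31/32 · min R 249/256 ⇒ 497/512
11 of 14 · BRBBBBBRRRB · max L 497/512 · min R 249/256 ⇒ 995/1024
12 of 14 · BRBBBBBRRRBR · max L 497/512 · min R 995/1024 ⇒ 1989/2048
13 of 14 · BRBBBBBRRRBRB · max L 1989/2048 · min R 995/1024 ⇒ 3979/4096
14 of 14 · BRBBBBBRRRBRBR · max L 1989/2048 · min R 3979/4096 ⇒ 7957/8192

7957/8192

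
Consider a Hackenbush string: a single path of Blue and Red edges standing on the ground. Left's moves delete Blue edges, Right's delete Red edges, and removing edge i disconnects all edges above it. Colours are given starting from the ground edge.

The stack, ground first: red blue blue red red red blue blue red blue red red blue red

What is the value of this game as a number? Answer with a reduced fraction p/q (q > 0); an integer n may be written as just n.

Prefix values for red blue blue red red red blue blue red blue red red blue red via {L|R} + simplicity:
edge 1 of 14 (red): { none | 0 } -> -1
edge 2 of 14 (blue): { -1 | 0 } -> -1/2
edge 3 of 14 (blue): { -1; -1/2 | 0 } -> -1/4
edge 4 of 14 (red): { -1; -1/2 | -1/4; 0 } -> -3/8
edge 5 of 14 (red): { -1; -1/2 | -3/8; -1/4; 0 } -> -7/16
edge 6 of 14 (red): { -1; -1/2 | -7/16; -3/8; -1/4; 0 } -> -15/32
edge 7 of 14 (blue): { -1; -1/2; -15/32 | -7/16; -3/8; -1/4; 0 } -> -29/64
edge 8 of 14 (blue): { -1; -1/2; -15/32; -29/64 | -7/16; -3/8; -1/4; 0 } -> -57/128
edge 9 of 14 (red): { -1; -1/2; -15/32; -29/64 | -57/128; -7/16; -3/8; -1/4; 0 } -> -115/256
edge 10 of 14 (blue): { -1; -1/2; -15/32; -29/64; -115/256 | -57/128; -7/16; -3/8; -1/4; 0 } -> -229/512
edge 11 of 14 (red): { -1; -1/2; -15/32; -29/64; -115/256 | -229/512; -57/128; -7/16; -3/8; -1/4; 0 } -> -459/1024
edge 12 of 14 (red): { -1; -1/2; -15/32; -29/64; -115/256 | -459/1024; -229/512; -57/128; -7/16; -3/8; -1/4; 0 } -> -919/2048
edge 13 of 14 (blue): { -1; -1/2; -15/32; -29/64; -115/256; -919/2048 | -459/1024; -229/512; -57/128; -7/16; -3/8; -1/4; 0 } -> -1837/4096
edge 14 of 14 (red): { -1; -1/2; -15/32; -29/64; -115/256; -919/2048 | -1837/4096; -459/1024; -229/512; -57/128; -7/16; -3/8; -1/4; 0 } -> -3675/8192

-3675/8192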